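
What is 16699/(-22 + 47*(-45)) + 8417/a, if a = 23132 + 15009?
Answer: -618929430/81507317 ≈ -7.5935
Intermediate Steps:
a = 38141
16699/(-22 + 47*(-45)) + 8417/a = 16699/(-22 + 47*(-45)) + 8417/38141 = 16699/(-22 - 2115) + 8417*(1/38141) = 16699/(-2137) + 8417/38141 = 16699*(-1/2137) + 8417/38141 = -16699/2137 + 8417/38141 = -618929430/81507317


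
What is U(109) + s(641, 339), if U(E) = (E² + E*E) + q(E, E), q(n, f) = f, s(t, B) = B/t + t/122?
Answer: 1867212181/78202 ≈ 23877.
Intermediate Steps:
s(t, B) = t/122 + B/t (s(t, B) = B/t + t*(1/122) = B/t + t/122 = t/122 + B/t)
U(E) = E + 2*E² (U(E) = (E² + E*E) + E = (E² + E²) + E = 2*E² + E = E + 2*E²)
U(109) + s(641, 339) = 109*(1 + 2*109) + ((1/122)*641 + 339/641) = 109*(1 + 218) + (641/122 + 339*(1/641)) = 109*219 + (641/122 + 339/641) = 23871 + 452239/78202 = 1867212181/78202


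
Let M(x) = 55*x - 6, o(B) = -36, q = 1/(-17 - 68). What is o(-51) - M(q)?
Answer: -499/17 ≈ -29.353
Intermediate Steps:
q = -1/85 (q = 1/(-85) = -1/85 ≈ -0.011765)
M(x) = -6 + 55*x
o(-51) - M(q) = -36 - (-6 + 55*(-1/85)) = -36 - (-6 - 11/17) = -36 - 1*(-113/17) = -36 + 113/17 = -499/17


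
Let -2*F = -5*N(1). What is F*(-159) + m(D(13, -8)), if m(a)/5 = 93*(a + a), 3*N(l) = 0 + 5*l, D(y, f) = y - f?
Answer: 37735/2 ≈ 18868.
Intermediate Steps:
N(l) = 5*l/3 (N(l) = (0 + 5*l)/3 = (5*l)/3 = 5*l/3)
m(a) = 930*a (m(a) = 5*(93*(a + a)) = 5*(93*(2*a)) = 5*(186*a) = 930*a)
F = 25/6 (F = -(-5)*(5/3)*1/2 = -(-5)*5/(2*3) = -½*(-25/3) = 25/6 ≈ 4.1667)
F*(-159) + m(D(13, -8)) = (25/6)*(-159) + 930*(13 - 1*(-8)) = -1325/2 + 930*(13 + 8) = -1325/2 + 930*21 = -1325/2 + 19530 = 37735/2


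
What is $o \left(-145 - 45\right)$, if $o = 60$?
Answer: $-11400$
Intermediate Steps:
$o \left(-145 - 45\right) = 60 \left(-145 - 45\right) = 60 \left(-190\right) = -11400$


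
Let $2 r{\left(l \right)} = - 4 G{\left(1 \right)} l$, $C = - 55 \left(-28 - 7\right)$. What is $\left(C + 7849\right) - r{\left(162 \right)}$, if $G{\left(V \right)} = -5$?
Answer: $8154$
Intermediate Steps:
$C = 1925$ ($C = - 55 \left(-28 + \left(-31 + 24\right)\right) = - 55 \left(-28 - 7\right) = \left(-55\right) \left(-35\right) = 1925$)
$r{\left(l \right)} = 10 l$ ($r{\left(l \right)} = \frac{\left(-4\right) \left(-5\right) l}{2} = \frac{20 l}{2} = 10 l$)
$\left(C + 7849\right) - r{\left(162 \right)} = \left(1925 + 7849\right) - 10 \cdot 162 = 9774 - 1620 = 8154$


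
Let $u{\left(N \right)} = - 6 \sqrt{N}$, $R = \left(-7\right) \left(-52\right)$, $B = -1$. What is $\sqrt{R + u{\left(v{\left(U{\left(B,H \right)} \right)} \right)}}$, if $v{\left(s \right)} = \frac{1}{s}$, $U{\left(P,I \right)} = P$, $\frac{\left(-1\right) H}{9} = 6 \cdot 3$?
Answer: $\sqrt{364 - 6 i} \approx 19.079 - 0.1572 i$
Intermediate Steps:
$H = -162$ ($H = - 9 \cdot 6 \cdot 3 = \left(-9\right) 18 = -162$)
$R = 364$
$\sqrt{R + u{\left(v{\left(U{\left(B,H \right)} \right)} \right)}} = \sqrt{364 - 6 \sqrt{\frac{1}{-1}}} = \sqrt{364 - 6 \sqrt{-1}} = \sqrt{364 - 6 i}$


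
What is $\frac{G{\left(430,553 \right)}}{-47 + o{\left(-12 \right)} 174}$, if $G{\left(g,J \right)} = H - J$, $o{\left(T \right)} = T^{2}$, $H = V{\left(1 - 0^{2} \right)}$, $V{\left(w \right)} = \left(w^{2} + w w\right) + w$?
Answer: $- \frac{550}{25009} \approx -0.021992$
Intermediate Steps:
$V{\left(w \right)} = w + 2 w^{2}$ ($V{\left(w \right)} = \left(w^{2} + w^{2}\right) + w = 2 w^{2} + w = w + 2 w^{2}$)
$H = 3$ ($H = \left(1 - 0^{2}\right) \left(1 + 2 \left(1 - 0^{2}\right)\right) = \left(1 - 0\right) \left(1 + 2 \left(1 - 0\right)\right) = \left(1 + 0\right) \left(1 + 2 \left(1 + 0\right)\right) = 1 \left(1 + 2 \cdot 1\right) = 1 \left(1 + 2\right) = 1 \cdot 3 = 3$)
$G{\left(g,J \right)} = 3 - J$
$\frac{G{\left(430,553 \right)}}{-47 + o{\left(-12 \right)} 174} = \frac{3 - 553}{-47 + \left(-12\right)^{2} \cdot 174} = \frac{3 - 553}{-47 + 144 \cdot 174} = - \frac{550}{-47 + 25056} = - \frac{550}{25009}$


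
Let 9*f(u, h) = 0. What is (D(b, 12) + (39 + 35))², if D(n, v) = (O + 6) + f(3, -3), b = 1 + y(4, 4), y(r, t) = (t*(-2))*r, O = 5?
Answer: 7225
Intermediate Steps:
y(r, t) = -2*r*t (y(r, t) = (-2*t)*r = -2*r*t)
f(u, h) = 0 (f(u, h) = (⅑)*0 = 0)
b = -31 (b = 1 - 2*4*4 = 1 - 32 = -31)
D(n, v) = 11 (D(n, v) = (5 + 6) + 0 = 11 + 0 = 11)
(D(b, 12) + (39 + 35))² = (11 + (39 + 35))² = (11 + 74)² = 85² = 7225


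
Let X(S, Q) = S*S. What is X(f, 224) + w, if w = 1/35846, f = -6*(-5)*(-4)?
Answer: 516182401/35846 ≈ 14400.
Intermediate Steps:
f = -120 (f = 30*(-4) = -120)
X(S, Q) = S²
w = 1/35846 ≈ 2.7897e-5
X(f, 224) + w = (-120)² + 1/35846 = 14400 + 1/35846 = 516182401/35846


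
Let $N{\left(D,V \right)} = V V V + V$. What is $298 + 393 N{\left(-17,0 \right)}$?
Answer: $298$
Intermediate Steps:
$N{\left(D,V \right)} = V + V^{3}$ ($N{\left(D,V \right)} = V^{2} V + V = V^{3} + V = V + V^{3}$)
$298 + 393 N{\left(-17,0 \right)} = 298 + 393 \left(0 + 0^{3}\right) = 298 + 393 \left(0 + 0\right) = 298 + 393 \cdot 0 = 298 + 0 = 298$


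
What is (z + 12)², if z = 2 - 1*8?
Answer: 36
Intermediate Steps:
z = -6 (z = 2 - 8 = -6)
(z + 12)² = (-6 + 12)² = 6² = 36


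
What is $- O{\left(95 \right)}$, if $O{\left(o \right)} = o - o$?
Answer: $0$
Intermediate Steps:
$O{\left(o \right)} = 0$
$- O{\left(95 \right)} = \left(-1\right) 0 = 0$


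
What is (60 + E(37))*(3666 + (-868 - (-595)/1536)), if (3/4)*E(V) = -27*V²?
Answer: -8815860473/64 ≈ -1.3775e+8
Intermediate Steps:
E(V) = -36*V² (E(V) = 4*(-27*V²)/3 = -36*V²)
(60 + E(37))*(3666 + (-868 - (-595)/1536)) = (60 - 36*37²)*(3666 + (-868 - (-595)/1536)) = (60 - 36*1369)*(3666 + (-868 - (-595)/1536)) = (60 - 49284)*(3666 + (-868 - 1*(-595/1536))) = -49224*(3666 + (-868 + 595/1536)) = -49224*(3666 - 1332653/1536) = -49224*4298323/1536 = -8815860473/64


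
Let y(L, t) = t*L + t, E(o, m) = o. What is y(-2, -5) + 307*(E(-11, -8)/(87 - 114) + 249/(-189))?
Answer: -51859/189 ≈ -274.39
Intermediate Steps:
y(L, t) = t + L*t (y(L, t) = L*t + t = t + L*t)
y(-2, -5) + 307*(E(-11, -8)/(87 - 114) + 249/(-189)) = -5*(1 - 2) + 307*(-11/(87 - 114) + 249/(-189)) = -5*(-1) + 307*(-11/(-27) + 249*(-1/189)) = 5 + 307*(-11*(-1/27) - 83/63) = 5 + 307*(11/27 - 83/63) = 5 + 307*(-172/189) = 5 - 52804/189 = -51859/189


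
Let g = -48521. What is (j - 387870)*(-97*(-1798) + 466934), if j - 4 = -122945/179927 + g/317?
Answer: -14193769754168970840/57036859 ≈ -2.4885e+11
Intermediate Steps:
j = -8541064096/57036859 (j = 4 + (-122945/179927 - 48521/317) = 4 - 8769211532/57036859 = -8541064096/57036859 ≈ -149.75)
(j - 387870)*(-97*(-1798) + 466934) = (-8541064096/57036859 - 387870)*(-97*(-1798) + 466934) = -22131427564426*(174406 + 466934)/57036859 = -22131427564426/57036859*641340 = -14193769754168970840/57036859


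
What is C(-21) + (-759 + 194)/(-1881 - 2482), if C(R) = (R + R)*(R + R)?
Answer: 7696897/4363 ≈ 1764.1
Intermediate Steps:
C(R) = 4*R² (C(R) = (2*R)*(2*R) = 4*R²)
C(-21) + (-759 + 194)/(-1881 - 2482) = 4*(-21)² + (-759 + 194)/(-1881 - 2482) = 4*441 - 565/(-4363) = 1764 - 565*(-1/4363) = 1764 + 565/4363 = 7696897/4363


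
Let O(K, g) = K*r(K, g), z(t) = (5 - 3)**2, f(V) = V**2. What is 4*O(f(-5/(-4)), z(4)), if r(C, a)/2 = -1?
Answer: -25/2 ≈ -12.500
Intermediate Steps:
r(C, a) = -2 (r(C, a) = 2*(-1) = -2)
z(t) = 4 (z(t) = 2**2 = 4)
O(K, g) = -2*K (O(K, g) = K*(-2) = -2*K)
4*O(f(-5/(-4)), z(4)) = 4*(-2*(-5/(-4))**2) = 4*(-2*(-5*(-1/4))**2) = 4*(-2*(5/4)**2) = 4*(-2*25/16) = 4*(-25/8) = -25/2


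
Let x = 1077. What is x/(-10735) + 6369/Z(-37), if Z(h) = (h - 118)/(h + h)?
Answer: 202372119/66557 ≈ 3040.6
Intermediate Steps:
Z(h) = (-118 + h)/(2*h) (Z(h) = (-118 + h)/((2*h)) = (-118 + h)*(1/(2*h)) = (-118 + h)/(2*h))
x/(-10735) + 6369/Z(-37) = 1077/(-10735) + 6369/(((1/2)*(-118 - 37)/(-37))) = 1077*(-1/10735) + 6369/(((1/2)*(-1/37)*(-155))) = -1077/10735 + 6369/(155/74) = -1077/10735 + 6369*(74/155) = -1077/10735 + 471306/155 = 202372119/66557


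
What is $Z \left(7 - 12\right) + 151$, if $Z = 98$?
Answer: $-339$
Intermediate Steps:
$Z \left(7 - 12\right) + 151 = 98 \left(7 - 12\right) + 151 = 98 \left(-5\right) + 151 = -490 + 151 = -339$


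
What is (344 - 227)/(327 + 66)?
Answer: 39/131 ≈ 0.29771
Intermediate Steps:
(344 - 227)/(327 + 66) = 117/393 = 117*(1/393) = 39/131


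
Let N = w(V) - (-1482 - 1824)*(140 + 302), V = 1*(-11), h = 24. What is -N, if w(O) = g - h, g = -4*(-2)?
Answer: -1461236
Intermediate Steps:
g = 8
V = -11
w(O) = -16 (w(O) = 8 - 1*24 = 8 - 24 = -16)
N = 1461236 (N = -16 - (-1482 - 1824)*(140 + 302) = -16 - (-3306)*442 = -16 - 1*(-1461252) = -16 + 1461252 = 1461236)
-N = -1*1461236 = -1461236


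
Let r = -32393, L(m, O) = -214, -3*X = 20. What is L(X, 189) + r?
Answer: -32607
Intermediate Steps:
X = -20/3 (X = -⅓*20 = -20/3 ≈ -6.6667)
L(X, 189) + r = -214 - 32393 = -32607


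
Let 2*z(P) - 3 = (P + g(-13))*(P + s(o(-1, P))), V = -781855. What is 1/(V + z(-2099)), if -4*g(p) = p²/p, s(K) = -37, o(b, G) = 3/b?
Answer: 2/2912815 ≈ 6.8662e-7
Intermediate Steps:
g(p) = -p/4 (g(p) = -p²/(4*p) = -p/4)
z(P) = 3/2 + (-37 + P)*(13/4 + P)/2 (z(P) = 3/2 + ((P - ¼*(-13))*(P - 37))/2 = 3/2 + ((P + 13/4)*(-37 + P))/2 = 3/2 + ((13/4 + P)*(-37 + P))/2 = 3/2 + ((-37 + P)*(13/4 + P))/2 = 3/2 + (-37 + P)*(13/4 + P)/2)
1/(V + z(-2099)) = 1/(-781855 + (-469/8 + (½)*(-2099)² - 135/8*(-2099))) = 1/(-781855 + (-469/8 + (½)*4405801 + 283365/8)) = 1/(-781855 + (-469/8 + 4405801/2 + 283365/8)) = 1/(-781855 + 4476525/2) = 1/(2912815/2) = 2/2912815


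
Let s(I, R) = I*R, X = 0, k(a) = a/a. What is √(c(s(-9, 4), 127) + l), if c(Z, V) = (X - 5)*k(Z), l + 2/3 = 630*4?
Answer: √22629/3 ≈ 50.143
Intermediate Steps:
k(a) = 1
l = 7558/3 (l = -⅔ + 630*4 = -⅔ + 2520 = 7558/3 ≈ 2519.3)
c(Z, V) = -5 (c(Z, V) = (0 - 5)*1 = -5*1 = -5)
√(c(s(-9, 4), 127) + l) = √(-5 + 7558/3) = √(7543/3) = √22629/3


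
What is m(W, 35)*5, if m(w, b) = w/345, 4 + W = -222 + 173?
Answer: -53/69 ≈ -0.76812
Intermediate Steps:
W = -53 (W = -4 + (-222 + 173) = -4 - 49 = -53)
m(w, b) = w/345 (m(w, b) = w*(1/345) = w/345)
m(W, 35)*5 = ((1/345)*(-53))*5 = -53/345*5 = -53/69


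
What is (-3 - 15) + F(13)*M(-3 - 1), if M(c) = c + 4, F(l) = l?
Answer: -18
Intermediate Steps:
M(c) = 4 + c
(-3 - 15) + F(13)*M(-3 - 1) = (-3 - 15) + 13*(4 + (-3 - 1)) = -18 + 13*(4 - 4) = -18 + 13*0 = -18 + 0 = -18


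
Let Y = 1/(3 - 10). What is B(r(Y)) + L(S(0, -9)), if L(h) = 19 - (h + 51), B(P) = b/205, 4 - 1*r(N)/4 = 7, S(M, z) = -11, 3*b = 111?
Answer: -4268/205 ≈ -20.820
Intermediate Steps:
b = 37 (b = (⅓)*111 = 37)
Y = -⅐ (Y = 1/(-7) = -⅐ ≈ -0.14286)
r(N) = -12 (r(N) = 16 - 4*7 = 16 - 28 = -12)
B(P) = 37/205
L(h) = -32 - h (L(h) = 19 - (51 + h) = 19 + (-51 - h) = -32 - h)
B(r(Y)) + L(S(0, -9)) = 37/205 + (-32 - 1*(-11)) = 37/205 + (-32 + 11) = 37/205 - 21 = -4268/205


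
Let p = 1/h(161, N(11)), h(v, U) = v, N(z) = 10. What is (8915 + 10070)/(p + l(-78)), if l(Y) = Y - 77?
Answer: -3056585/24954 ≈ -122.49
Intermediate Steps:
l(Y) = -77 + Y
p = 1/161 ≈ 0.0062112
(8915 + 10070)/(p + l(-78)) = (8915 + 10070)/(1/161 + (-77 - 78)) = 18985/(1/161 - 155) = 18985/(-24954/161) = 18985*(-161/24954) = -3056585/24954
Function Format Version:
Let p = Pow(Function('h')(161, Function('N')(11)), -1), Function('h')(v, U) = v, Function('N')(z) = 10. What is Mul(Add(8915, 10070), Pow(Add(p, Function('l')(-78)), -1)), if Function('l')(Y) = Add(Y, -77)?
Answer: Rational(-3056585, 24954) ≈ -122.49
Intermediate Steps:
Function('l')(Y) = Add(-77, Y)
p = Rational(1, 161) (p = Pow(161, -1) = Rational(1, 161) ≈ 0.0062112)
Mul(Add(8915, 10070), Pow(Add(p, Function('l')(-78)), -1)) = Mul(Add(8915, 10070), Pow(Add(Rational(1, 161), Add(-77, -78)), -1)) = Mul(18985, Pow(Add(Rational(1, 161), -155), -1)) = Mul(18985, Pow(Rational(-24954, 161), -1)) = Mul(18985, Rational(-161, 24954)) = Rational(-3056585, 24954)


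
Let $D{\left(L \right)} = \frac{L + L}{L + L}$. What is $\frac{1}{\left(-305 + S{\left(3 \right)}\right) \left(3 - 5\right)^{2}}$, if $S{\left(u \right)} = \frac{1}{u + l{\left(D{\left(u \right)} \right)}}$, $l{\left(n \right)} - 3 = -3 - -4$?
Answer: $- \frac{7}{8536} \approx -0.00082006$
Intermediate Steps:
$D{\left(L \right)} = 1$ ($D{\left(L \right)} = \frac{2 L}{2 L} = 2 L \frac{1}{2 L} = 1$)
$l{\left(n \right)} = 4$ ($l{\left(n \right)} = 3 - -1 = 3 + \left(-3 + 4\right) = 3 + 1 = 4$)
$S{\left(u \right)} = \frac{1}{4 + u}$ ($S{\left(u \right)} = \frac{1}{u + 4} = \frac{1}{4 + u}$)
$\frac{1}{\left(-305 + S{\left(3 \right)}\right) \left(3 - 5\right)^{2}} = \frac{1}{\left(-305 + \frac{1}{4 + 3}\right) \left(3 - 5\right)^{2}} = \frac{1}{\left(-305 + \frac{1}{7}\right) \left(-2\right)^{2}} = \frac{1}{\left(-305 + \frac{1}{7}\right) 4} = \frac{1}{\left(- \frac{2134}{7}\right) 4} = \frac{1}{- \frac{8536}{7}} = - \frac{7}{8536}$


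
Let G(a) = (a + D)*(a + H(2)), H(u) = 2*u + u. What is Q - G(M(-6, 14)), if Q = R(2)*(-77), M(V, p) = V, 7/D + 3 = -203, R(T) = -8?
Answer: 616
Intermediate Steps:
D = -7/206 (D = 7/(-3 - 203) = 7/(-206) = 7*(-1/206) = -7/206 ≈ -0.033981)
H(u) = 3*u
Q = 616 (Q = -8*(-77) = 616)
G(a) = (6 + a)*(-7/206 + a) (G(a) = (a - 7/206)*(a + 3*2) = (-7/206 + a)*(a + 6) = (-7/206 + a)*(6 + a) = (6 + a)*(-7/206 + a))
Q - G(M(-6, 14)) = 616 - (-21/103 + (-6)**2 + (1229/206)*(-6)) = 616 - (-21/103 + 36 - 3687/103) = 616 - 1*0 = 616 + 0 = 616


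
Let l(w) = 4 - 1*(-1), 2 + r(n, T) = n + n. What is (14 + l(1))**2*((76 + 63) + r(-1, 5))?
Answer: 48735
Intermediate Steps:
r(n, T) = -2 + 2*n (r(n, T) = -2 + (n + n) = -2 + 2*n)
l(w) = 5 (l(w) = 4 + 1 = 5)
(14 + l(1))**2*((76 + 63) + r(-1, 5)) = (14 + 5)**2*((76 + 63) + (-2 + 2*(-1))) = 19**2*(139 + (-2 - 2)) = 361*(139 - 4) = 361*135 = 48735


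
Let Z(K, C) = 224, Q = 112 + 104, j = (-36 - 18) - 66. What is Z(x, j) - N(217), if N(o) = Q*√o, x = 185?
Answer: 224 - 216*√217 ≈ -2957.9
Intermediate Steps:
j = -120 (j = -54 - 66 = -120)
Q = 216
N(o) = 216*√o
Z(x, j) - N(217) = 224 - 216*√217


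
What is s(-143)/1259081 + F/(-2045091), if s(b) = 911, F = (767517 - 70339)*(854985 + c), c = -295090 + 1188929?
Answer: -1535123954616082531/2574935221371 ≈ -5.9618e+5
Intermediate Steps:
c = 893839
F = 1219241618672 (F = (767517 - 70339)*(854985 + 893839) = 697178*1748824 = 1219241618672)
s(-143)/1259081 + F/(-2045091) = 911/1259081 + 1219241618672/(-2045091) = 911*(1/1259081) + 1219241618672*(-1/2045091) = 911/1259081 - 1219241618672/2045091 = -1535123954616082531/2574935221371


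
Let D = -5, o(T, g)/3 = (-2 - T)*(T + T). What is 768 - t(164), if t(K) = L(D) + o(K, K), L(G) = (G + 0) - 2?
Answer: 164119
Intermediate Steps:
o(T, g) = 6*T*(-2 - T) (o(T, g) = 3*((-2 - T)*(T + T)) = 3*((-2 - T)*(2*T)) = 3*(2*T*(-2 - T)) = 6*T*(-2 - T))
L(G) = -2 + G (L(G) = G - 2 = -2 + G)
t(K) = -7 - 6*K*(2 + K) (t(K) = (-2 - 5) - 6*K*(2 + K) = -7 - 6*K*(2 + K))
768 - t(164) = 768 - (-7 - 6*164*(2 + 164)) = 768 - (-7 - 6*164*166) = 768 - (-7 - 163344) = 768 - 1*(-163351) = 768 + 163351 = 164119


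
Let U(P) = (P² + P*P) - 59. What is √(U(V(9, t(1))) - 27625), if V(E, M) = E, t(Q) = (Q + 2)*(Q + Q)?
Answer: 3*I*√3058 ≈ 165.9*I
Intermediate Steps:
t(Q) = 2*Q*(2 + Q) (t(Q) = (2 + Q)*(2*Q) = 2*Q*(2 + Q))
U(P) = -59 + 2*P² (U(P) = (P² + P²) - 59 = 2*P² - 59 = -59 + 2*P²)
√(U(V(9, t(1))) - 27625) = √((-59 + 2*9²) - 27625) = √((-59 + 2*81) - 27625) = √((-59 + 162) - 27625) = √(103 - 27625) = √(-27522) = 3*I*√3058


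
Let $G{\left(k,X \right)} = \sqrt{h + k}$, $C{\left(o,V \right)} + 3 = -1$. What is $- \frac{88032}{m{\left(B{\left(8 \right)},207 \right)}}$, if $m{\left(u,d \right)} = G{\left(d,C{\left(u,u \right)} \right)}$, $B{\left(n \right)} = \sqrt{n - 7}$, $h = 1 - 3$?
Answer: $- \frac{88032 \sqrt{205}}{205} \approx -6148.4$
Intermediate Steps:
$h = -2$ ($h = 1 - 3 = -2$)
$C{\left(o,V \right)} = -4$ ($C{\left(o,V \right)} = -3 - 1 = -4$)
$G{\left(k,X \right)} = \sqrt{-2 + k}$
$B{\left(n \right)} = \sqrt{-7 + n}$
$m{\left(u,d \right)} = \sqrt{-2 + d}$
$- \frac{88032}{m{\left(B{\left(8 \right)},207 \right)}} = - \frac{88032}{\sqrt{-2 + 207}} = - \frac{88032}{\sqrt{205}} = - 88032 \frac{\sqrt{205}}{205} = - \frac{88032 \sqrt{205}}{205}$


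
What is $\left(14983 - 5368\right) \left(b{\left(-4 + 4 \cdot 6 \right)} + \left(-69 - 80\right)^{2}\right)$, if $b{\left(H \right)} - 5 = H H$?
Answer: $217356690$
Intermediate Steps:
$b{\left(H \right)} = 5 + H^{2}$ ($b{\left(H \right)} = 5 + H H = 5 + H^{2}$)
$\left(14983 - 5368\right) \left(b{\left(-4 + 4 \cdot 6 \right)} + \left(-69 - 80\right)^{2}\right) = \left(14983 - 5368\right) \left(\left(5 + \left(-4 + 4 \cdot 6\right)^{2}\right) + \left(-69 - 80\right)^{2}\right) = 9615 \left(\left(5 + \left(-4 + 24\right)^{2}\right) + \left(-149\right)^{2}\right) = 9615 \left(\left(5 + 20^{2}\right) + 22201\right) = 9615 \left(\left(5 + 400\right) + 22201\right) = 9615 \left(405 + 22201\right) = 9615 \cdot 22606 = 217356690$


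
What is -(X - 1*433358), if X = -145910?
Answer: 579268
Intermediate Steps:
-(X - 1*433358) = -(-145910 - 1*433358) = -(-145910 - 433358) = -1*(-579268) = 579268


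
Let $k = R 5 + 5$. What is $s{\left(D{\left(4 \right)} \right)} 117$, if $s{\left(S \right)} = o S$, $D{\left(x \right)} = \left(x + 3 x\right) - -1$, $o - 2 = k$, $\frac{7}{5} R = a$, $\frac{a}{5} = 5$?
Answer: $\frac{1340586}{7} \approx 1.9151 \cdot 10^{5}$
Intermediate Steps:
$a = 25$ ($a = 5 \cdot 5 = 25$)
$R = \frac{125}{7}$ ($R = \frac{5}{7} \cdot 25 = \frac{125}{7} \approx 17.857$)
$k = \frac{660}{7}$ ($k = \frac{125}{7} \cdot 5 + 5 = \frac{625}{7} + 5 = \frac{660}{7} \approx 94.286$)
$o = \frac{674}{7}$ ($o = 2 + \frac{660}{7} = \frac{674}{7} \approx 96.286$)
$D{\left(x \right)} = 1 + 4 x$ ($D{\left(x \right)} = 4 x + 1 = 1 + 4 x$)
$s{\left(S \right)} = \frac{674 S}{7}$
$s{\left(D{\left(4 \right)} \right)} 117 = \frac{674 \left(1 + 4 \cdot 4\right)}{7} \cdot 117 = \frac{674 \left(1 + 16\right)}{7} \cdot 117 = \frac{674}{7} \cdot 17 \cdot 117 = \frac{11458}{7} \cdot 117 = \frac{1340586}{7}$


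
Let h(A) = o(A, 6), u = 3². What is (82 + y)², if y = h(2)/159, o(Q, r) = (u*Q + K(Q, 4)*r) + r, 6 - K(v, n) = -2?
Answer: 19096900/2809 ≈ 6798.5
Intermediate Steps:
K(v, n) = 8 (K(v, n) = 6 - 1*(-2) = 6 + 2 = 8)
u = 9
o(Q, r) = 9*Q + 9*r (o(Q, r) = (9*Q + 8*r) + r = (8*r + 9*Q) + r = 9*Q + 9*r)
h(A) = 54 + 9*A (h(A) = 9*A + 9*6 = 9*A + 54 = 54 + 9*A)
y = 24/53 (y = (54 + 9*2)/159 = (54 + 18)*(1/159) = 72*(1/159) = 24/53 ≈ 0.45283)
(82 + y)² = (82 + 24/53)² = (4370/53)² = 19096900/2809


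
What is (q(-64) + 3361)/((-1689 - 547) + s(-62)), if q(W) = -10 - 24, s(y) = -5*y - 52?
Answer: -3327/1978 ≈ -1.6820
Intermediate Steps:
s(y) = -52 - 5*y
q(W) = -34
(q(-64) + 3361)/((-1689 - 547) + s(-62)) = (-34 + 3361)/((-1689 - 547) + (-52 - 5*(-62))) = 3327/(-2236 + (-52 + 310)) = 3327/(-2236 + 258) = 3327/(-1978) = 3327*(-1/1978) = -3327/1978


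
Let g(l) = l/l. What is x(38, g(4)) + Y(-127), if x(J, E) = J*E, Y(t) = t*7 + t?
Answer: -978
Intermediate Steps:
Y(t) = 8*t (Y(t) = 7*t + t = 8*t)
g(l) = 1
x(J, E) = E*J
x(38, g(4)) + Y(-127) = 1*38 + 8*(-127) = 38 - 1016 = -978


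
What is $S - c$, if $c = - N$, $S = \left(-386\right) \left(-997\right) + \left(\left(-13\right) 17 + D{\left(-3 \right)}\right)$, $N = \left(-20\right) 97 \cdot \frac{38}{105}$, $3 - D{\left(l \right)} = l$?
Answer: $\frac{8062423}{21} \approx 3.8393 \cdot 10^{5}$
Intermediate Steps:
$D{\left(l \right)} = 3 - l$
$N = - \frac{14744}{21}$ ($N = - 1940 \cdot 38 \cdot \frac{1}{105} = \left(-1940\right) \frac{38}{105} = - \frac{14744}{21} \approx -702.1$)
$S = 384627$ ($S = \left(-386\right) \left(-997\right) + \left(\left(-13\right) 17 + \left(3 - -3\right)\right) = 384842 + \left(-221 + \left(3 + 3\right)\right) = 384842 + \left(-221 + 6\right) = 384842 - 215 = 384627$)
$c = \frac{14744}{21}$ ($c = \left(-1\right) \left(- \frac{14744}{21}\right) = \frac{14744}{21} \approx 702.1$)
$S - c = 384627 - \frac{14744}{21} = \frac{8062423}{21}$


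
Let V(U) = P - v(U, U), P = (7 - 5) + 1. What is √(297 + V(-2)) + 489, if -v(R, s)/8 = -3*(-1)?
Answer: 507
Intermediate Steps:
v(R, s) = -24 (v(R, s) = -(-24)*(-1) = -8*3 = -24)
P = 3 (P = 2 + 1 = 3)
V(U) = 27 (V(U) = 3 - 1*(-24) = 3 + 24 = 27)
√(297 + V(-2)) + 489 = √(297 + 27) + 489 = √324 + 489 = 18 + 489 = 507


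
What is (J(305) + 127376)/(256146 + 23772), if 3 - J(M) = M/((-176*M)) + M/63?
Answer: 1412324735/3103730784 ≈ 0.45504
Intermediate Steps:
J(M) = 529/176 - M/63 (J(M) = 3 - (M/((-176*M)) + M/63) = 3 - (M*(-1/(176*M)) + M*(1/63)) = 3 - (-1/176 + M/63) = 3 + (1/176 - M/63) = 529/176 - M/63)
(J(305) + 127376)/(256146 + 23772) = ((529/176 - 1/63*305) + 127376)/(256146 + 23772) = ((529/176 - 305/63) + 127376)/279918 = (-20353/11088 + 127376)*(1/279918) = (1412324735/11088)*(1/279918) = 1412324735/3103730784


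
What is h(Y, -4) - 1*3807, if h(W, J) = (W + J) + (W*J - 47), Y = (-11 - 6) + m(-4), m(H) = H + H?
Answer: -3783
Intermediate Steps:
m(H) = 2*H
Y = -25 (Y = (-11 - 6) + 2*(-4) = -17 - 8 = -25)
h(W, J) = -47 + J + W + J*W (h(W, J) = (J + W) + (J*W - 47) = (J + W) + (-47 + J*W) = -47 + J + W + J*W)
h(Y, -4) - 1*3807 = (-47 - 4 - 25 - 4*(-25)) - 1*3807 = (-47 - 4 - 25 + 100) - 3807 = 24 - 3807 = -3783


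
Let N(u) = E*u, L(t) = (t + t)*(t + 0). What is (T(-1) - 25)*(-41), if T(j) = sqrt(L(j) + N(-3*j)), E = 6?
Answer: 1025 - 82*sqrt(5) ≈ 841.64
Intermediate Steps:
L(t) = 2*t**2 (L(t) = (2*t)*t = 2*t**2)
N(u) = 6*u
T(j) = sqrt(-18*j + 2*j**2) (T(j) = sqrt(2*j**2 + 6*(-3*j)) = sqrt(2*j**2 - 18*j) = sqrt(-18*j + 2*j**2))
(T(-1) - 25)*(-41) = (sqrt(2)*sqrt(-(-9 - 1)) - 25)*(-41) = (sqrt(2)*sqrt(-1*(-10)) - 25)*(-41) = (sqrt(2)*sqrt(10) - 25)*(-41) = (2*sqrt(5) - 25)*(-41) = (-25 + 2*sqrt(5))*(-41) = 1025 - 82*sqrt(5)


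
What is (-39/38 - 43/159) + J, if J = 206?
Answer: 1236817/6042 ≈ 204.70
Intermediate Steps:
(-39/38 - 43/159) + J = (-39/38 - 43/159) + 206 = -7835/6042 + 206 = 1236817/6042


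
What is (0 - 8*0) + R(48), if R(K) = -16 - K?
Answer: -64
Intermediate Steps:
(0 - 8*0) + R(48) = (0 - 8*0) + (-16 - 1*48) = (0 + 0) + (-16 - 48) = 0 - 64 = -64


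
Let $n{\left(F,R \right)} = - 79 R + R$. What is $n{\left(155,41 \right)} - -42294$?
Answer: $39096$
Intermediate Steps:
$n{\left(F,R \right)} = - 78 R$
$n{\left(155,41 \right)} - -42294 = \left(-78\right) 41 - -42294 = -3198 + 42294 = 39096$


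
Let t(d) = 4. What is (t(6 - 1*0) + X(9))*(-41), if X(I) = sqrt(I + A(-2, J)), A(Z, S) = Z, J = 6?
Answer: -164 - 41*sqrt(7) ≈ -272.48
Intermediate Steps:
X(I) = sqrt(-2 + I) (X(I) = sqrt(I - 2) = sqrt(-2 + I))
(t(6 - 1*0) + X(9))*(-41) = (4 + sqrt(-2 + 9))*(-41) = (4 + sqrt(7))*(-41) = -164 - 41*sqrt(7)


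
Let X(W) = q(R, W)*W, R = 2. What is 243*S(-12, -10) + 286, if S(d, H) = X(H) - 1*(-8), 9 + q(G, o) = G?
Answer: 19240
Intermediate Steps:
q(G, o) = -9 + G
X(W) = -7*W (X(W) = (-9 + 2)*W = -7*W)
S(d, H) = 8 - 7*H (S(d, H) = -7*H - 1*(-8) = -7*H + 8 = 8 - 7*H)
243*S(-12, -10) + 286 = 243*(8 - 7*(-10)) + 286 = 243*(8 + 70) + 286 = 243*78 + 286 = 18954 + 286 = 19240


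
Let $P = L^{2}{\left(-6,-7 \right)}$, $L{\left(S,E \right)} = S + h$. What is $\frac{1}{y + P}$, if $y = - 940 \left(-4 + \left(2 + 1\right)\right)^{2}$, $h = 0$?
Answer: $- \frac{1}{904} \approx -0.0011062$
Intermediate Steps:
$L{\left(S,E \right)} = S$ ($L{\left(S,E \right)} = S + 0 = S$)
$y = -940$ ($y = - 940 \left(-4 + 3\right)^{2} = - 940 \left(-1\right)^{2} = \left(-940\right) 1 = -940$)
$P = 36$ ($P = \left(-6\right)^{2} = 36$)
$\frac{1}{y + P} = \frac{1}{-940 + 36} = \frac{1}{-904} = - \frac{1}{904}$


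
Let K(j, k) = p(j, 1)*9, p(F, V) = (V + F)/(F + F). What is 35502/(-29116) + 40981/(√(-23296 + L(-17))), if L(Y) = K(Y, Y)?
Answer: -17751/14558 - 40981*I*√1682830/197980 ≈ -1.2193 - 268.52*I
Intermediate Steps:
p(F, V) = (F + V)/(2*F) (p(F, V) = (F + V)/((2*F)) = (F + V)*(1/(2*F)) = (F + V)/(2*F))
K(j, k) = 9*(1 + j)/(2*j) (K(j, k) = ((j + 1)/(2*j))*9 = ((1 + j)/(2*j))*9 = 9*(1 + j)/(2*j))
L(Y) = 9*(1 + Y)/(2*Y)
35502/(-29116) + 40981/(√(-23296 + L(-17))) = 35502/(-29116) + 40981/(√(-23296 + (9/2)*(1 - 17)/(-17))) = 35502*(-1/29116) + 40981/(√(-23296 + (9/2)*(-1/17)*(-16))) = -17751/14558 + 40981/(√(-23296 + 72/17)) = -17751/14558 + 40981/(√(-395960/17)) = -17751/14558 + 40981/((2*I*√1682830/17)) = -17751/14558 + 40981*(-I*√1682830/197980) = -17751/14558 - 40981*I*√1682830/197980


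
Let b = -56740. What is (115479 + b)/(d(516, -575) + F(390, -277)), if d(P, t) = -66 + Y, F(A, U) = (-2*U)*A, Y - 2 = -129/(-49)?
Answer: 2878211/10583933 ≈ 0.27194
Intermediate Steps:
Y = 227/49 (Y = 2 - 129/(-49) = 2 - 129*(-1/49) = 2 + 129/49 = 227/49 ≈ 4.6327)
F(A, U) = -2*A*U
d(P, t) = -3007/49 (d(P, t) = -66 + 227/49 = -3007/49)
(115479 + b)/(d(516, -575) + F(390, -277)) = (115479 - 56740)/(-3007/49 - 2*390*(-277)) = 58739/(-3007/49 + 216060) = 58739/(10583933/49) = 58739*(49/10583933) = 2878211/10583933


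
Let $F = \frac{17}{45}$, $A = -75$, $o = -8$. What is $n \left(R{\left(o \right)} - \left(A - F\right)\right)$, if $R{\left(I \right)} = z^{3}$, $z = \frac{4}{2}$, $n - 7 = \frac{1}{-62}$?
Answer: $\frac{812308}{1395} \approx 582.3$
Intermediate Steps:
$n = \frac{433}{62}$ ($n = 7 + \frac{1}{-62} = 7 - \frac{1}{62} = \frac{433}{62} \approx 6.9839$)
$z = 2$ ($z = 4 \cdot \frac{1}{2} = 2$)
$R{\left(I \right)} = 8$ ($R{\left(I \right)} = 2^{3} = 8$)
$F = \frac{17}{45}$ ($F = 17 \cdot \frac{1}{45} = \frac{17}{45} \approx 0.37778$)
$n \left(R{\left(o \right)} - \left(A - F\right)\right) = \frac{433 \left(8 + \left(\frac{17}{45} - -75\right)\right)}{62} = \frac{433 \left(8 + \left(\frac{17}{45} + 75\right)\right)}{62} = \frac{433 \left(8 + \frac{3392}{45}\right)}{62} = \frac{433}{62} \cdot \frac{3752}{45} = \frac{812308}{1395}$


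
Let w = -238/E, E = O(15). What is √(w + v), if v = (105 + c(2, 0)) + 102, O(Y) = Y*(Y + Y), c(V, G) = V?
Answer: √46906/15 ≈ 14.439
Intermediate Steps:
O(Y) = 2*Y² (O(Y) = Y*(2*Y) = 2*Y²)
v = 209 (v = (105 + 2) + 102 = 107 + 102 = 209)
E = 450 (E = 2*15² = 2*225 = 450)
w = -119/225 (w = -238/450 = -238*1/450 = -119/225 ≈ -0.52889)
√(w + v) = √(-119/225 + 209) = √(46906/225) = √46906/15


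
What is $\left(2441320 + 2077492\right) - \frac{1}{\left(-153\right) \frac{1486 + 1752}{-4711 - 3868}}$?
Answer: $\frac{2238682719589}{495414} \approx 4.5188 \cdot 10^{6}$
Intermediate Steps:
$\left(2441320 + 2077492\right) - \frac{1}{\left(-153\right) \frac{1486 + 1752}{-4711 - 3868}} = 4518812 - \frac{1}{\left(-153\right) \frac{3238}{-8579}} = 4518812 - \frac{1}{\left(-153\right) 3238 \left(- \frac{1}{8579}\right)} = 4518812 - \frac{1}{\left(-153\right) \left(- \frac{3238}{8579}\right)} = 4518812 - \frac{1}{\frac{495414}{8579}} = 4518812 - \frac{8579}{495414} = \frac{2238682719589}{495414}$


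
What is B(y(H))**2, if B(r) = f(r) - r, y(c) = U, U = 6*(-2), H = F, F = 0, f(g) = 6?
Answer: 324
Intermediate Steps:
H = 0
U = -12
y(c) = -12
B(r) = 6 - r
B(y(H))**2 = (6 - 1*(-12))**2 = (6 + 12)**2 = 18**2 = 324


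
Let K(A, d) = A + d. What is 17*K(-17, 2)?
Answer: -255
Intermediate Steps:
17*K(-17, 2) = 17*(-17 + 2) = 17*(-15) = -255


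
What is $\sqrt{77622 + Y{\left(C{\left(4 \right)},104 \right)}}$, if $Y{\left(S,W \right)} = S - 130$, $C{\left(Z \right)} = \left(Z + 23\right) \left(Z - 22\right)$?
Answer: $\sqrt{77006} \approx 277.5$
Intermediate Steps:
$C{\left(Z \right)} = \left(-22 + Z\right) \left(23 + Z\right)$ ($C{\left(Z \right)} = \left(23 + Z\right) \left(-22 + Z\right) = \left(-22 + Z\right) \left(23 + Z\right)$)
$Y{\left(S,W \right)} = -130 + S$ ($Y{\left(S,W \right)} = S - 130 = -130 + S$)
$\sqrt{77622 + Y{\left(C{\left(4 \right)},104 \right)}} = \sqrt{77622 + \left(-130 + \left(-506 + 4 + 4^{2}\right)\right)} = \sqrt{77622 + \left(-130 + \left(-506 + 4 + 16\right)\right)} = \sqrt{77622 - 616} = \sqrt{77006}$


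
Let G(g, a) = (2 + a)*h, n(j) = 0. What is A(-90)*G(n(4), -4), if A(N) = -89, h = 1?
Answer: 178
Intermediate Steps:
G(g, a) = 2 + a (G(g, a) = (2 + a)*1 = 2 + a)
A(-90)*G(n(4), -4) = -89*(2 - 4) = -89*(-2) = 178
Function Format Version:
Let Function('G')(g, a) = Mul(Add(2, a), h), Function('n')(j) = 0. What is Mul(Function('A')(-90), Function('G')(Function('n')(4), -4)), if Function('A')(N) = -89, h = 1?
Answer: 178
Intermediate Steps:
Function('G')(g, a) = Add(2, a) (Function('G')(g, a) = Mul(Add(2, a), 1) = Add(2, a))
Mul(Function('A')(-90), Function('G')(Function('n')(4), -4)) = Mul(-89, Add(2, -4)) = Mul(-89, -2) = 178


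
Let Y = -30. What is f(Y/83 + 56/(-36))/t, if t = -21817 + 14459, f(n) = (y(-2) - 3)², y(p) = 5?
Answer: -2/3679 ≈ -0.00054363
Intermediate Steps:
f(n) = 4 (f(n) = (5 - 3)² = 2² = 4)
t = -7358
f(Y/83 + 56/(-36))/t = 4/(-7358) = 4*(-1/7358) = -2/3679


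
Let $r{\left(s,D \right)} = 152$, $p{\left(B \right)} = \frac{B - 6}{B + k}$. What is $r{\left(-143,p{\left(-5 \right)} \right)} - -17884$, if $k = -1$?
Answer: $18036$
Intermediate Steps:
$p{\left(B \right)} = \frac{-6 + B}{-1 + B}$ ($p{\left(B \right)} = \frac{B - 6}{B - 1} = \frac{-6 + B}{-1 + B}$)
$r{\left(-143,p{\left(-5 \right)} \right)} - -17884 = 152 - -17884 = 152 + 17884 = 18036$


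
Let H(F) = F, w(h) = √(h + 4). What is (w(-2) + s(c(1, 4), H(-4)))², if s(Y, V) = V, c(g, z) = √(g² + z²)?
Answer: (4 - √2)² ≈ 6.6863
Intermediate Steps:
w(h) = √(4 + h)
(w(-2) + s(c(1, 4), H(-4)))² = (√(4 - 2) - 4)² = (√2 - 4)² = (-4 + √2)²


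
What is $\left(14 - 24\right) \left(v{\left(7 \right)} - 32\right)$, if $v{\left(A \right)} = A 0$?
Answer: $320$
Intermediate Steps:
$v{\left(A \right)} = 0$
$\left(14 - 24\right) \left(v{\left(7 \right)} - 32\right) = \left(14 - 24\right) \left(0 - 32\right) = \left(14 - 24\right) \left(-32\right) = \left(-10\right) \left(-32\right) = 320$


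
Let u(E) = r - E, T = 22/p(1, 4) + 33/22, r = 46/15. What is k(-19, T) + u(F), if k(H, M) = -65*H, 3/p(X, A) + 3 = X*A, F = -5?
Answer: 18646/15 ≈ 1243.1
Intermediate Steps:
p(X, A) = 3/(-3 + A*X) (p(X, A) = 3/(-3 + X*A) = 3/(-3 + A*X))
r = 46/15 (r = 46*(1/15) = 46/15 ≈ 3.0667)
T = 53/6 (T = 22/((3/(-3 + 4*1))) + 33/22 = 22/((3/(-3 + 4))) + 33*(1/22) = 22/((3/1)) + 3/2 = 22/((3*1)) + 3/2 = 22/3 + 3/2 = 53/6 ≈ 8.8333)
u(E) = 46/15 - E
k(-19, T) + u(F) = -65*(-19) + (46/15 - 1*(-5)) = 1235 + (46/15 + 5) = 1235 + 121/15 = 18646/15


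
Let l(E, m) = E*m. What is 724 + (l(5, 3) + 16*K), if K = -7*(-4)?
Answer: 1187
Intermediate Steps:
K = 28
724 + (l(5, 3) + 16*K) = 724 + (5*3 + 16*28) = 724 + (15 + 448) = 724 + 463 = 1187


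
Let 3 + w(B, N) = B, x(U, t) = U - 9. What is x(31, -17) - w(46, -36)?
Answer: -21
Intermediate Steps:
x(U, t) = -9 + U
w(B, N) = -3 + B
x(31, -17) - w(46, -36) = (-9 + 31) - (-3 + 46) = 22 - 1*43 = 22 - 43 = -21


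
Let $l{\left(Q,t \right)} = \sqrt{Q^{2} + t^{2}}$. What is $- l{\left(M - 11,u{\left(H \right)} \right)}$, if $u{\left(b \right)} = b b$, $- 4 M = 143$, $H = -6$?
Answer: $- \frac{\sqrt{55705}}{4} \approx -59.005$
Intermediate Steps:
$M = - \frac{143}{4}$ ($M = \left(- \frac{1}{4}\right) 143 = - \frac{143}{4} \approx -35.75$)
$u{\left(b \right)} = b^{2}$
$- l{\left(M - 11,u{\left(H \right)} \right)} = - \sqrt{\left(- \frac{143}{4} - 11\right)^{2} + \left(\left(-6\right)^{2}\right)^{2}} = - \sqrt{\left(- \frac{187}{4}\right)^{2} + 36^{2}} = - \sqrt{\frac{34969}{16} + 1296} = - \sqrt{\frac{55705}{16}} = - \frac{\sqrt{55705}}{4}$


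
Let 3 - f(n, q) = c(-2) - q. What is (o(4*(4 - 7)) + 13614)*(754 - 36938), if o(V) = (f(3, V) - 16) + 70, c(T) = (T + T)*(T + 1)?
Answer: -494092520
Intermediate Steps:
c(T) = 2*T*(1 + T) (c(T) = (2*T)*(1 + T) = 2*T*(1 + T))
f(n, q) = -1 + q (f(n, q) = 3 - (2*(-2)*(1 - 2) - q) = 3 - (2*(-2)*(-1) - q) = 3 - (4 - q) = 3 + (-4 + q) = -1 + q)
o(V) = 53 + V (o(V) = ((-1 + V) - 16) + 70 = (-17 + V) + 70 = 53 + V)
(o(4*(4 - 7)) + 13614)*(754 - 36938) = ((53 + 4*(4 - 7)) + 13614)*(754 - 36938) = ((53 + 4*(-3)) + 13614)*(-36184) = ((53 - 12) + 13614)*(-36184) = (41 + 13614)*(-36184) = 13655*(-36184) = -494092520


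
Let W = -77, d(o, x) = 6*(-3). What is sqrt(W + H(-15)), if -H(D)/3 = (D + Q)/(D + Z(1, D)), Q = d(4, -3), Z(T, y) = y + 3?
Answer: 11*I*sqrt(6)/3 ≈ 8.9815*I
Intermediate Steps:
d(o, x) = -18
Z(T, y) = 3 + y
Q = -18
H(D) = -3*(-18 + D)/(3 + 2*D) (H(D) = -3*(D - 18)/(D + (3 + D)) = -3*(-18 + D)/(3 + 2*D))
sqrt(W + H(-15)) = sqrt(-77 + 3*(18 - 1*(-15))/(3 + 2*(-15))) = sqrt(-77 + 3*(18 + 15)/(3 - 30)) = sqrt(-77 + 3*33/(-27)) = sqrt(-77 + 3*(-1/27)*33) = sqrt(-77 - 11/3) = sqrt(-242/3) = 11*I*sqrt(6)/3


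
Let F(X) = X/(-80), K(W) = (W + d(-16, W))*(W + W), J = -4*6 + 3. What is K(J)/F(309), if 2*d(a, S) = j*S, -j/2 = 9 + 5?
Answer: 305760/103 ≈ 2968.5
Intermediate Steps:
J = -21 (J = -24 + 3 = -21)
j = -28 (j = -2*(9 + 5) = -2*14 = -28)
d(a, S) = -14*S (d(a, S) = (-28*S)/2 = -14*S)
K(W) = -26*W**2 (K(W) = (W - 14*W)*(W + W) = (-13*W)*(2*W) = -26*W**2)
F(X) = -X/80 (F(X) = X*(-1/80) = -X/80)
K(J)/F(309) = (-26*(-21)**2)/((-1/80*309)) = (-26*441)/(-309/80) = -11466*(-80/309) = 305760/103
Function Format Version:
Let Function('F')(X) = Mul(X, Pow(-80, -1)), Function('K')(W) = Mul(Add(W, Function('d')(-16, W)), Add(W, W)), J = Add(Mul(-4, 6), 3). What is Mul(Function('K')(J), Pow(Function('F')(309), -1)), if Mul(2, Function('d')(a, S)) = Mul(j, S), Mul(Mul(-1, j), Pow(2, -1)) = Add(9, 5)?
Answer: Rational(305760, 103) ≈ 2968.5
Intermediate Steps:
J = -21 (J = Add(-24, 3) = -21)
j = -28 (j = Mul(-2, Add(9, 5)) = Mul(-2, 14) = -28)
Function('d')(a, S) = Mul(-14, S) (Function('d')(a, S) = Mul(Rational(1, 2), Mul(-28, S)) = Mul(-14, S))
Function('K')(W) = Mul(-26, Pow(W, 2)) (Function('K')(W) = Mul(Add(W, Mul(-14, W)), Add(W, W)) = Mul(Mul(-13, W), Mul(2, W)) = Mul(-26, Pow(W, 2)))
Function('F')(X) = Mul(Rational(-1, 80), X) (Function('F')(X) = Mul(X, Rational(-1, 80)) = Mul(Rational(-1, 80), X))
Mul(Function('K')(J), Pow(Function('F')(309), -1)) = Mul(Mul(-26, Pow(-21, 2)), Pow(Mul(Rational(-1, 80), 309), -1)) = Mul(Mul(-26, 441), Pow(Rational(-309, 80), -1)) = Mul(-11466, Rational(-80, 309)) = Rational(305760, 103)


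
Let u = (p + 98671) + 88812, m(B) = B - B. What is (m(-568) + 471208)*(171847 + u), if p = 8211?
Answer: 173188259528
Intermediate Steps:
m(B) = 0
u = 195694 (u = (8211 + 98671) + 88812 = 106882 + 88812 = 195694)
(m(-568) + 471208)*(171847 + u) = (0 + 471208)*(171847 + 195694) = 471208*367541 = 173188259528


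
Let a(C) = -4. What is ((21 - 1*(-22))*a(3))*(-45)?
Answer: 7740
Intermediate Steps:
((21 - 1*(-22))*a(3))*(-45) = ((21 - 1*(-22))*(-4))*(-45) = ((21 + 22)*(-4))*(-45) = (43*(-4))*(-45) = -172*(-45) = 7740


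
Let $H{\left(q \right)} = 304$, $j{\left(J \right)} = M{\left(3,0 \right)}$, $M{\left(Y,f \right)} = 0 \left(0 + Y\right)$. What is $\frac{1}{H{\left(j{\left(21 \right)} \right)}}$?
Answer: $\frac{1}{304} \approx 0.0032895$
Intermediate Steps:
$M{\left(Y,f \right)} = 0$ ($M{\left(Y,f \right)} = 0 Y = 0$)
$j{\left(J \right)} = 0$
$\frac{1}{H{\left(j{\left(21 \right)} \right)}} = \frac{1}{304}$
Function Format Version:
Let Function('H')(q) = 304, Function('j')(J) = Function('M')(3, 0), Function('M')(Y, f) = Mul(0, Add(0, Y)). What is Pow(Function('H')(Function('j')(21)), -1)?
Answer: Rational(1, 304) ≈ 0.0032895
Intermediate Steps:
Function('M')(Y, f) = 0 (Function('M')(Y, f) = Mul(0, Y) = 0)
Function('j')(J) = 0
Pow(Function('H')(Function('j')(21)), -1) = Pow(304, -1) = Rational(1, 304)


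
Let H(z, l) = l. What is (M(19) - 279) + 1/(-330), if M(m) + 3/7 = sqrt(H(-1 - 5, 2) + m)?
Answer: -645487/2310 + sqrt(21) ≈ -274.85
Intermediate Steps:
M(m) = -3/7 + sqrt(2 + m)
(M(19) - 279) + 1/(-330) = ((-3/7 + sqrt(2 + 19)) - 279) + 1/(-330) = ((-3/7 + sqrt(21)) - 279) - 1/330 = (-1956/7 + sqrt(21)) - 1/330 = -645487/2310 + sqrt(21)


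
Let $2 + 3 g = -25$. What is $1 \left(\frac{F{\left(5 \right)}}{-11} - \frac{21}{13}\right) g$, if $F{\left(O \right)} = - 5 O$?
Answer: $- \frac{846}{143} \approx -5.9161$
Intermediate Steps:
$g = -9$ ($g = - \frac{2}{3} + \frac{1}{3} \left(-25\right) = - \frac{2}{3} - \frac{25}{3} = -9$)
$1 \left(\frac{F{\left(5 \right)}}{-11} - \frac{21}{13}\right) g = 1 \left(\frac{\left(-5\right) 5}{-11} - \frac{21}{13}\right) \left(-9\right) = 1 \left(\left(-25\right) \left(- \frac{1}{11}\right) - \frac{21}{13}\right) \left(-9\right) = 1 \left(\frac{25}{11} - \frac{21}{13}\right) \left(-9\right) = 1 \cdot \frac{94}{143} \left(-9\right) = \frac{94}{143} \left(-9\right) = - \frac{846}{143}$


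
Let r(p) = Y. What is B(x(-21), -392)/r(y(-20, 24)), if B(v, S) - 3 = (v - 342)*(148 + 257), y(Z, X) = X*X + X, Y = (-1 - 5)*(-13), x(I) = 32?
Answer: -41849/26 ≈ -1609.6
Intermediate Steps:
Y = 78 (Y = -6*(-13) = 78)
y(Z, X) = X + X² (y(Z, X) = X² + X = X + X²)
B(v, S) = -138507 + 405*v (B(v, S) = 3 + (v - 342)*(148 + 257) = 3 + (-342 + v)*405 = 3 + (-138510 + 405*v) = -138507 + 405*v)
r(p) = 78
B(x(-21), -392)/r(y(-20, 24)) = (-138507 + 405*32)/78 = (-138507 + 12960)*(1/78) = -125547*1/78 = -41849/26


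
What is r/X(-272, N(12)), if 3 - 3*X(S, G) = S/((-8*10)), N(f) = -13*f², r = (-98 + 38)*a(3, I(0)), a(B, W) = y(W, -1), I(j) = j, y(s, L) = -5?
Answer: -2250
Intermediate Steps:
a(B, W) = -5
r = 300 (r = (-98 + 38)*(-5) = -60*(-5) = 300)
X(S, G) = 1 + S/240 (X(S, G) = 1 - S/(3*((-8*10))) = 1 - S/(3*(-80)) = 1 - S*(-1)/(3*80) = 1 - (-1)*S/240 = 1 + S/240)
r/X(-272, N(12)) = 300/(1 + (1/240)*(-272)) = 300/(1 - 17/15) = 300/(-2/15) = 300*(-15/2) = -2250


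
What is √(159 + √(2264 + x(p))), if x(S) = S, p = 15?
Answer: √(159 + √2279) ≈ 14.378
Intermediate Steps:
√(159 + √(2264 + x(p))) = √(159 + √(2264 + 15)) = √(159 + √2279)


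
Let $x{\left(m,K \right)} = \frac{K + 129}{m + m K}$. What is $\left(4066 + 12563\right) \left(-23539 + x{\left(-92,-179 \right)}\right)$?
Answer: $- \frac{139349109111}{356} \approx -3.9143 \cdot 10^{8}$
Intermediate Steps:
$x{\left(m,K \right)} = \frac{129 + K}{m + K m}$
$\left(4066 + 12563\right) \left(-23539 + x{\left(-92,-179 \right)}\right) = \left(4066 + 12563\right) \left(-23539 + \frac{129 - 179}{\left(-92\right) \left(1 - 179\right)}\right) = 16629 \left(-23539 - \frac{1}{92} \frac{1}{-178} \left(-50\right)\right) = 16629 \left(-23539 - \left(- \frac{1}{16376}\right) \left(-50\right)\right) = 16629 \left(-23539 - \frac{25}{8188}\right) = 16629 \left(- \frac{192737357}{8188}\right) = - \frac{139349109111}{356}$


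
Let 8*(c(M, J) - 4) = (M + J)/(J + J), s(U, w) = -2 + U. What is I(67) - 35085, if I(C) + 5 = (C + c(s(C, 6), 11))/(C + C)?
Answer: -206887497/5896 ≈ -35089.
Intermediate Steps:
c(M, J) = 4 + (J + M)/(16*J) (c(M, J) = 4 + ((M + J)/(J + J))/8 = 4 + ((J + M)/((2*J)))/8 = 4 + ((J + M)*(1/(2*J)))/8 = 4 + ((J + M)/(2*J))/8 = 4 + (J + M)/(16*J))
I(C) = -5 + (713/176 + 177*C/176)/(2*C) (I(C) = -5 + (C + (1/16)*((-2 + C) + 65*11)/11)/(C + C) = -5 + (C + (1/16)*(1/11)*((-2 + C) + 715))/((2*C)) = -5 + (C + (1/16)*(1/11)*(713 + C))*(1/(2*C)) = -5 + (C + (713/176 + C/176))*(1/(2*C)) = -5 + (713/176 + 177*C/176)*(1/(2*C)) = -5 + (713/176 + 177*C/176)/(2*C))
I(67) - 35085 = (1/352)*(713 - 1583*67)/67 - 35085 = (1/352)*(1/67)*(713 - 106061) - 35085 = (1/352)*(1/67)*(-105348) - 35085 = -26337/5896 - 35085 = -206887497/5896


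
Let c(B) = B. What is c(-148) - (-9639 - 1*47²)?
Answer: 11700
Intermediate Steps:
c(-148) - (-9639 - 1*47²) = -148 - (-9639 - 1*47²) = -148 - (-9639 - 1*2209) = -148 - (-9639 - 2209) = -148 - 1*(-11848) = -148 + 11848 = 11700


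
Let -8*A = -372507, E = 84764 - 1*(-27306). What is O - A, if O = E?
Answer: 524053/8 ≈ 65507.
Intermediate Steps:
E = 112070 (E = 84764 + 27306 = 112070)
A = 372507/8 (A = -⅛*(-372507) = 372507/8 ≈ 46563.)
O = 112070
O - A = 112070 - 1*372507/8 = 112070 - 372507/8 = 524053/8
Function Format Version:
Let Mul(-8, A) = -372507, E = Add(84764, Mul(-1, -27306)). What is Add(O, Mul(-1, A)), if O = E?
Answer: Rational(524053, 8) ≈ 65507.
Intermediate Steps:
E = 112070 (E = Add(84764, 27306) = 112070)
A = Rational(372507, 8) (A = Mul(Rational(-1, 8), -372507) = Rational(372507, 8) ≈ 46563.)
O = 112070
Add(O, Mul(-1, A)) = Add(112070, Mul(-1, Rational(372507, 8))) = Add(112070, Rational(-372507, 8)) = Rational(524053, 8)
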